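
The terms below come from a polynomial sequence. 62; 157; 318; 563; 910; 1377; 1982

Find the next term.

95, 161, 245, 347, 467, 605
66, 84, 102, 120, 138
18, 18, 18, 18
Constant third difference = 18, so extend:
138 + 18 = 156;  605 + 156 = 761;  1982 + 761 = 2743

2743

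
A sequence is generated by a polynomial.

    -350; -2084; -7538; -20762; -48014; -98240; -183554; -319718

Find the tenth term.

-828764

D1: -1734, -5454, -13224, -27252, -50226, -85314, -136164
D2: -3720, -7770, -14028, -22974, -35088, -50850
D3: -4050, -6258, -8946, -12114, -15762
D4: -2208, -2688, -3168, -3648
D5: -480, -480, -480
Constant fifth difference = -480, so extend:
-3648 − 480 = -4128;  -15762 − 4128 = -19890;  -50850 − 19890 = -70740;  -136164 − 70740 = -206904;  -319718 − 206904 = -526622
-4128 − 480 = -4608;  -19890 − 4608 = -24498;  -70740 − 24498 = -95238;  -206904 − 95238 = -302142;  -526622 − 302142 = -828764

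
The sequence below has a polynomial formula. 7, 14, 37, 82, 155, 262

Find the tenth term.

Δ: 7, 23, 45, 73, 107
Δ²: 16, 22, 28, 34
Δ³: 6, 6, 6
Constant third difference = 6, so extend:
34 + 6 = 40;  107 + 40 = 147;  262 + 147 = 409
40 + 6 = 46;  147 + 46 = 193;  409 + 193 = 602
46 + 6 = 52;  193 + 52 = 245;  602 + 245 = 847
52 + 6 = 58;  245 + 58 = 303;  847 + 303 = 1150

1150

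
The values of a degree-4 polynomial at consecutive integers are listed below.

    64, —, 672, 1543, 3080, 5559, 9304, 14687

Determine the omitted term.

Using the last 6 terms:
Δ: 871  1537  2479  3745  5383
Δ²: 666  942  1266  1638
Δ³: 276  324  372
Δ⁴: 48  48
Constant fourth difference = 48.
Extend backward: 276 − 48 = 228;  666 − 228 = 438;  871 − 438 = 433;  672 − 433 = 239

239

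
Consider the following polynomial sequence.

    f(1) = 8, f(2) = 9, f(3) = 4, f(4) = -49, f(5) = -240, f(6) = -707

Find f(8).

1  -5  -53  -191  -467
-6  -48  -138  -276
-42  -90  -138
-48  -48
Constant fourth difference = -48, so extend:
-138 − 48 = -186;  -276 − 186 = -462;  -467 − 462 = -929;  -707 − 929 = -1636
-186 − 48 = -234;  -462 − 234 = -696;  -929 − 696 = -1625;  -1636 − 1625 = -3261

-3261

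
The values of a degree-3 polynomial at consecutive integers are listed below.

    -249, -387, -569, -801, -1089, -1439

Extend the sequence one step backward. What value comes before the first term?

Δ: -138  -182  -232  -288  -350
Δ²: -44  -50  -56  -62
Δ³: -6  -6  -6
The third differences are constant at -6.
Work back: -44 + 6 = -38;  -138 + 38 = -100;  -249 + 100 = -149

-149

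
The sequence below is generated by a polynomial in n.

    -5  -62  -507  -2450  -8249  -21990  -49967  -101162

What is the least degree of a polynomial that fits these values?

First differences: -57, -445, -1943, -5799, -13741, -27977, -51195
Second differences: -388, -1498, -3856, -7942, -14236, -23218
Third differences: -1110, -2358, -4086, -6294, -8982
Fourth differences: -1248, -1728, -2208, -2688
Fifth differences: -480, -480, -480
The fifth differences are constant, so the polynomial has degree 5.

5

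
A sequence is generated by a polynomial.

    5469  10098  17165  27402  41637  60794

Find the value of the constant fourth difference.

Δ: 4629, 7067, 10237, 14235, 19157
Δ²: 2438, 3170, 3998, 4922
Δ³: 732, 828, 924
Δ⁴: 96, 96

96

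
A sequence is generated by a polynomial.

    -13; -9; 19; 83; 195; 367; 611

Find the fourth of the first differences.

D1: 4, 28, 64, 112, 172, 244
D2: 24, 36, 48, 60, 72
D3: 12, 12, 12, 12

112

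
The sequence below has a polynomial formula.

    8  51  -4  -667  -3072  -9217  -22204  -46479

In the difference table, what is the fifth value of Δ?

Δ: 43, -55, -663, -2405, -6145, -12987, -24275
Δ²: -98, -608, -1742, -3740, -6842, -11288
Δ³: -510, -1134, -1998, -3102, -4446
Δ⁴: -624, -864, -1104, -1344
Δ⁵: -240, -240, -240

-6145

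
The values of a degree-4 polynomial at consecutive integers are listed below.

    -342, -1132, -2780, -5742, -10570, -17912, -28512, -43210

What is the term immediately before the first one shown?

Δ: -790, -1648, -2962, -4828, -7342, -10600, -14698
Δ²: -858, -1314, -1866, -2514, -3258, -4098
Δ³: -456, -552, -648, -744, -840
Δ⁴: -96, -96, -96, -96
The fourth differences are constant at -96.
Work back: -456 + 96 = -360;  -858 + 360 = -498;  -790 + 498 = -292;  -342 + 292 = -50

-50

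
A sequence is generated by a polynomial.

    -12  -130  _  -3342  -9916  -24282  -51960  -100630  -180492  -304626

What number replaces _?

Using the last 7 terms:
-6574  -14366  -27678  -48670  -79862  -124134
-7792  -13312  -20992  -31192  -44272
-5520  -7680  -10200  -13080
-2160  -2520  -2880
-360  -360
Constant fifth difference = -360.
Extend backward: -2160 + 360 = -1800;  -5520 + 1800 = -3720;  -7792 + 3720 = -4072;  -6574 + 4072 = -2502;  -3342 + 2502 = -840

-840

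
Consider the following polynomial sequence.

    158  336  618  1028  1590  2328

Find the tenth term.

Δ: 178, 282, 410, 562, 738
Δ²: 104, 128, 152, 176
Δ³: 24, 24, 24
The third differences are constant (24).
176 + 24 = 200;  738 + 200 = 938;  2328 + 938 = 3266
200 + 24 = 224;  938 + 224 = 1162;  3266 + 1162 = 4428
224 + 24 = 248;  1162 + 248 = 1410;  4428 + 1410 = 5838
248 + 24 = 272;  1410 + 272 = 1682;  5838 + 1682 = 7520

7520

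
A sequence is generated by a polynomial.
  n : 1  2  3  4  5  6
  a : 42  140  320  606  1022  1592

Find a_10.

98, 180, 286, 416, 570
82, 106, 130, 154
24, 24, 24
Constant third difference = 24, so extend:
154 + 24 = 178;  570 + 178 = 748;  1592 + 748 = 2340
178 + 24 = 202;  748 + 202 = 950;  2340 + 950 = 3290
202 + 24 = 226;  950 + 226 = 1176;  3290 + 1176 = 4466
226 + 24 = 250;  1176 + 250 = 1426;  4466 + 1426 = 5892

5892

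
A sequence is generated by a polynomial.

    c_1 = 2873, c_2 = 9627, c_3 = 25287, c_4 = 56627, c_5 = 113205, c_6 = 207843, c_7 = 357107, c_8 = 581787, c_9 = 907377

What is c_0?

Δ: 6754  15660  31340  56578  94638  149264  224680  325590
Δ²: 8906  15680  25238  38060  54626  75416  100910
Δ³: 6774  9558  12822  16566  20790  25494
Δ⁴: 2784  3264  3744  4224  4704
Δ⁵: 480  480  480  480
The fifth differences are constant at 480.
Work back: 2784 − 480 = 2304;  6774 − 2304 = 4470;  8906 − 4470 = 4436;  6754 − 4436 = 2318;  2873 − 2318 = 555

555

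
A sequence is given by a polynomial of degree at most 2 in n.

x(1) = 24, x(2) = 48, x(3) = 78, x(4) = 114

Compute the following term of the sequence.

D1: 24, 30, 36
D2: 6, 6
Constant second difference = 6, so extend:
36 + 6 = 42;  114 + 42 = 156

156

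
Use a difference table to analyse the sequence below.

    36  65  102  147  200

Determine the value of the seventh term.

330

Δ: 29, 37, 45, 53
Δ²: 8, 8, 8
Second differences constant at 8.
53 + 8 = 61;  200 + 61 = 261
61 + 8 = 69;  261 + 69 = 330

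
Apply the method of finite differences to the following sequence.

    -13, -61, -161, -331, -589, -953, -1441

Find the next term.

-2071

-48, -100, -170, -258, -364, -488
-52, -70, -88, -106, -124
-18, -18, -18, -18
Third differences constant at -18.
-124 − 18 = -142;  -488 − 142 = -630;  -1441 − 630 = -2071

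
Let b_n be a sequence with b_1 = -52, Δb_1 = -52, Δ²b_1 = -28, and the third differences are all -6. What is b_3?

-184

Build the table forward from the leading diagonal:
Δ³: -6  -6  -6
Δ²: -28  -34  -40
Δ: -52  -80  -114
b: -52  -104  -184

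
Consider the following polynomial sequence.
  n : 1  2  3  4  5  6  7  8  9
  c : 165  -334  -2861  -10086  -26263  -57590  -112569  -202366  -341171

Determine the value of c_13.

-499, -2527, -7225, -16177, -31327, -54979, -89797, -138805
-2028, -4698, -8952, -15150, -23652, -34818, -49008
-2670, -4254, -6198, -8502, -11166, -14190
-1584, -1944, -2304, -2664, -3024
-360, -360, -360, -360
Fifth differences constant at -360.
-3024 − 360 = -3384;  -14190 − 3384 = -17574;  -49008 − 17574 = -66582;  -138805 − 66582 = -205387;  -341171 − 205387 = -546558
-3384 − 360 = -3744;  -17574 − 3744 = -21318;  -66582 − 21318 = -87900;  -205387 − 87900 = -293287;  -546558 − 293287 = -839845
-3744 − 360 = -4104;  -21318 − 4104 = -25422;  -87900 − 25422 = -113322;  -293287 − 113322 = -406609;  -839845 − 406609 = -1246454
-4104 − 360 = -4464;  -25422 − 4464 = -29886;  -113322 − 29886 = -143208;  -406609 − 143208 = -549817;  -1246454 − 549817 = -1796271

-1796271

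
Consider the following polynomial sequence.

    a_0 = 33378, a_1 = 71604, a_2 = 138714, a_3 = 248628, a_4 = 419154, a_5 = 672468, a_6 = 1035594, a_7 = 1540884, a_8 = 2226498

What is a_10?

4323258

38226, 67110, 109914, 170526, 253314, 363126, 505290, 685614
28884, 42804, 60612, 82788, 109812, 142164, 180324
13920, 17808, 22176, 27024, 32352, 38160
3888, 4368, 4848, 5328, 5808
480, 480, 480, 480
Fifth differences constant at 480.
5808 + 480 = 6288;  38160 + 6288 = 44448;  180324 + 44448 = 224772;  685614 + 224772 = 910386;  2226498 + 910386 = 3136884
6288 + 480 = 6768;  44448 + 6768 = 51216;  224772 + 51216 = 275988;  910386 + 275988 = 1186374;  3136884 + 1186374 = 4323258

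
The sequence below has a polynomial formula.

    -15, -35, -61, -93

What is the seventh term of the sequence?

-225

Δ: -20, -26, -32
Δ²: -6, -6
Second differences constant at -6.
-32 − 6 = -38;  -93 − 38 = -131
-38 − 6 = -44;  -131 − 44 = -175
-44 − 6 = -50;  -175 − 50 = -225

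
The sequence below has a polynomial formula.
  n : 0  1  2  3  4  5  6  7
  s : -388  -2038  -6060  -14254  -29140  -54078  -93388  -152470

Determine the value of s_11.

-739038

Δ: -1650, -4022, -8194, -14886, -24938, -39310, -59082
Δ²: -2372, -4172, -6692, -10052, -14372, -19772
Δ³: -1800, -2520, -3360, -4320, -5400
Δ⁴: -720, -840, -960, -1080
Δ⁵: -120, -120, -120
Constant fifth difference = -120, so extend:
-1080 − 120 = -1200;  -5400 − 1200 = -6600;  -19772 − 6600 = -26372;  -59082 − 26372 = -85454;  -152470 − 85454 = -237924
-1200 − 120 = -1320;  -6600 − 1320 = -7920;  -26372 − 7920 = -34292;  -85454 − 34292 = -119746;  -237924 − 119746 = -357670
-1320 − 120 = -1440;  -7920 − 1440 = -9360;  -34292 − 9360 = -43652;  -119746 − 43652 = -163398;  -357670 − 163398 = -521068
-1440 − 120 = -1560;  -9360 − 1560 = -10920;  -43652 − 10920 = -54572;  -163398 − 54572 = -217970;  -521068 − 217970 = -739038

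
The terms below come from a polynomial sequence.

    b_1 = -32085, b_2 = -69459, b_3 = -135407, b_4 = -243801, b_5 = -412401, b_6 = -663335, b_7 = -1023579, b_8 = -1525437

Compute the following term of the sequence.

D1: -37374  -65948  -108394  -168600  -250934  -360244  -501858
D2: -28574  -42446  -60206  -82334  -109310  -141614
D3: -13872  -17760  -22128  -26976  -32304
D4: -3888  -4368  -4848  -5328
D5: -480  -480  -480
The fifth differences are constant (-480).
-5328 − 480 = -5808;  -32304 − 5808 = -38112;  -141614 − 38112 = -179726;  -501858 − 179726 = -681584;  -1525437 − 681584 = -2207021

-2207021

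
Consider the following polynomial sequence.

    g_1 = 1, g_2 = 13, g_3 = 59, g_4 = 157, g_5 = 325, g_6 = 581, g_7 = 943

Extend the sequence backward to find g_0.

Δ: 12  46  98  168  256  362
Δ²: 34  52  70  88  106
Δ³: 18  18  18  18
The third differences are constant at 18.
Work back: 34 − 18 = 16;  12 − 16 = -4;  1 + 4 = 5

5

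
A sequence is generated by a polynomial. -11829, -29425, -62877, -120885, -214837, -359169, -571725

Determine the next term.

-874117

-17596, -33452, -58008, -93952, -144332, -212556
-15856, -24556, -35944, -50380, -68224
-8700, -11388, -14436, -17844
-2688, -3048, -3408
-360, -360
Constant fifth difference = -360, so extend:
-3408 − 360 = -3768;  -17844 − 3768 = -21612;  -68224 − 21612 = -89836;  -212556 − 89836 = -302392;  -571725 − 302392 = -874117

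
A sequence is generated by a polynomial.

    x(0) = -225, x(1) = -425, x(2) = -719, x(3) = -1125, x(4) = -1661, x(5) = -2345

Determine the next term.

First differences: -200, -294, -406, -536, -684
Second differences: -94, -112, -130, -148
Third differences: -18, -18, -18
Constant third difference = -18, so extend:
-148 − 18 = -166;  -684 − 166 = -850;  -2345 − 850 = -3195

-3195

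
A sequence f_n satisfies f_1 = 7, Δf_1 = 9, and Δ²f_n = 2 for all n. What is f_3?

Build the table forward from the leading diagonal:
D2: 2  2  2
D1: 9  11  13
f: 7  16  27

27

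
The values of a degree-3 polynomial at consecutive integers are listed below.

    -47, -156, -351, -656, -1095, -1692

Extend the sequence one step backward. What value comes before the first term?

0

D1: -109, -195, -305, -439, -597
D2: -86, -110, -134, -158
D3: -24, -24, -24
The third differences are constant at -24.
Work back: -86 + 24 = -62;  -109 + 62 = -47;  -47 + 47 = 0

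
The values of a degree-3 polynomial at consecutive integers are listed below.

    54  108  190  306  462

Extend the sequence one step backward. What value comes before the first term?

D1: 54, 82, 116, 156
D2: 28, 34, 40
D3: 6, 6
The third differences are constant at 6.
Work back: 28 − 6 = 22;  54 − 22 = 32;  54 − 32 = 22

22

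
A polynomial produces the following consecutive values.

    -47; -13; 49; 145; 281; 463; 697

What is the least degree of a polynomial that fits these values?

3

First differences: 34, 62, 96, 136, 182, 234
Second differences: 28, 34, 40, 46, 52
Third differences: 6, 6, 6, 6
The third differences are constant, so the polynomial has degree 3.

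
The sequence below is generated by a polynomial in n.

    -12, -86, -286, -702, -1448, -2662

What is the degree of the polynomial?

-74, -200, -416, -746, -1214
-126, -216, -330, -468
-90, -114, -138
-24, -24
The fourth differences are constant, so the polynomial has degree 4.

4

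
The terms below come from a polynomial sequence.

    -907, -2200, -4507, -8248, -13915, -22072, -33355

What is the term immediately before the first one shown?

-280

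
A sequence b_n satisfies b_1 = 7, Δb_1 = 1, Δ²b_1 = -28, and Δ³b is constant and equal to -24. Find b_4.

-98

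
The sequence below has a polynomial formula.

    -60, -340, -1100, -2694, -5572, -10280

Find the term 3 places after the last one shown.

-280, -760, -1594, -2878, -4708
-480, -834, -1284, -1830
-354, -450, -546
-96, -96
Constant fourth difference = -96, so extend:
-546 − 96 = -642;  -1830 − 642 = -2472;  -4708 − 2472 = -7180;  -10280 − 7180 = -17460
-642 − 96 = -738;  -2472 − 738 = -3210;  -7180 − 3210 = -10390;  -17460 − 10390 = -27850
-738 − 96 = -834;  -3210 − 834 = -4044;  -10390 − 4044 = -14434;  -27850 − 14434 = -42284

-42284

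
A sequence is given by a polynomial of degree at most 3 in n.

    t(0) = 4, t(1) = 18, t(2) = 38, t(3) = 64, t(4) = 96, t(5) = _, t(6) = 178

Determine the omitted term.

134

Using the first 5 terms:
14  20  26  32
6  6  6
Constant second difference = 6.
Extend forward: 32 + 6 = 38;  96 + 38 = 134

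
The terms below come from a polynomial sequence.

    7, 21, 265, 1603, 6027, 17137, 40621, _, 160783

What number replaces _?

Using the first 7 terms:
First differences: 14, 244, 1338, 4424, 11110, 23484
Second differences: 230, 1094, 3086, 6686, 12374
Third differences: 864, 1992, 3600, 5688
Fourth differences: 1128, 1608, 2088
Fifth differences: 480, 480
Constant fifth difference = 480.
Extend forward: 2088 + 480 = 2568;  5688 + 2568 = 8256;  12374 + 8256 = 20630;  23484 + 20630 = 44114;  40621 + 44114 = 84735

84735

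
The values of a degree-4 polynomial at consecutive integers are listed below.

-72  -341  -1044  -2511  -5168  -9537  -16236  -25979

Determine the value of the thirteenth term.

Δ: -269, -703, -1467, -2657, -4369, -6699, -9743
Δ²: -434, -764, -1190, -1712, -2330, -3044
Δ³: -330, -426, -522, -618, -714
Δ⁴: -96, -96, -96, -96
The fourth differences are constant (-96).
-714 − 96 = -810;  -3044 − 810 = -3854;  -9743 − 3854 = -13597;  -25979 − 13597 = -39576
-810 − 96 = -906;  -3854 − 906 = -4760;  -13597 − 4760 = -18357;  -39576 − 18357 = -57933
-906 − 96 = -1002;  -4760 − 1002 = -5762;  -18357 − 5762 = -24119;  -57933 − 24119 = -82052
-1002 − 96 = -1098;  -5762 − 1098 = -6860;  -24119 − 6860 = -30979;  -82052 − 30979 = -113031
-1098 − 96 = -1194;  -6860 − 1194 = -8054;  -30979 − 8054 = -39033;  -113031 − 39033 = -152064

-152064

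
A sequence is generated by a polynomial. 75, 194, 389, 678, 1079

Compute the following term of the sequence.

1610

Δ: 119, 195, 289, 401
Δ²: 76, 94, 112
Δ³: 18, 18
Constant third difference = 18, so extend:
112 + 18 = 130;  401 + 130 = 531;  1079 + 531 = 1610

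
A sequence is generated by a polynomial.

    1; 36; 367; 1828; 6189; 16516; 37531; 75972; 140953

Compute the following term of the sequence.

Δ: 35 , 331 , 1461 , 4361 , 10327 , 21015 , 38441 , 64981
Δ²: 296 , 1130 , 2900 , 5966 , 10688 , 17426 , 26540
Δ³: 834 , 1770 , 3066 , 4722 , 6738 , 9114
Δ⁴: 936 , 1296 , 1656 , 2016 , 2376
Δ⁵: 360 , 360 , 360 , 360
Fifth differences constant at 360.
2376 + 360 = 2736;  9114 + 2736 = 11850;  26540 + 11850 = 38390;  64981 + 38390 = 103371;  140953 + 103371 = 244324

244324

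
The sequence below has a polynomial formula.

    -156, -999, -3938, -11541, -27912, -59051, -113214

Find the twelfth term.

-1221629

First differences: -843  -2939  -7603  -16371  -31139  -54163
Second differences: -2096  -4664  -8768  -14768  -23024
Third differences: -2568  -4104  -6000  -8256
Fourth differences: -1536  -1896  -2256
Fifth differences: -360  -360
Fifth differences constant at -360.
-2256 − 360 = -2616;  -8256 − 2616 = -10872;  -23024 − 10872 = -33896;  -54163 − 33896 = -88059;  -113214 − 88059 = -201273
-2616 − 360 = -2976;  -10872 − 2976 = -13848;  -33896 − 13848 = -47744;  -88059 − 47744 = -135803;  -201273 − 135803 = -337076
-2976 − 360 = -3336;  -13848 − 3336 = -17184;  -47744 − 17184 = -64928;  -135803 − 64928 = -200731;  -337076 − 200731 = -537807
-3336 − 360 = -3696;  -17184 − 3696 = -20880;  -64928 − 20880 = -85808;  -200731 − 85808 = -286539;  -537807 − 286539 = -824346
-3696 − 360 = -4056;  -20880 − 4056 = -24936;  -85808 − 24936 = -110744;  -286539 − 110744 = -397283;  -824346 − 397283 = -1221629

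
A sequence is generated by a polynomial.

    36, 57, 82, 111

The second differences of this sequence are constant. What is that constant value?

4

D1: 21, 25, 29
D2: 4, 4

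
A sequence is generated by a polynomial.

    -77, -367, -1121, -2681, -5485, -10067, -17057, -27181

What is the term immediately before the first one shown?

Δ: -290  -754  -1560  -2804  -4582  -6990  -10124
Δ²: -464  -806  -1244  -1778  -2408  -3134
Δ³: -342  -438  -534  -630  -726
Δ⁴: -96  -96  -96  -96
The fourth differences are constant at -96.
Work back: -342 + 96 = -246;  -464 + 246 = -218;  -290 + 218 = -72;  -77 + 72 = -5

-5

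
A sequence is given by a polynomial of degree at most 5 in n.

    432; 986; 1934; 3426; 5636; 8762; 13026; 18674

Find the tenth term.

35226

First differences: 554 , 948 , 1492 , 2210 , 3126 , 4264 , 5648
Second differences: 394 , 544 , 718 , 916 , 1138 , 1384
Third differences: 150 , 174 , 198 , 222 , 246
Fourth differences: 24 , 24 , 24 , 24
The fourth differences are constant (24).
246 + 24 = 270;  1384 + 270 = 1654;  5648 + 1654 = 7302;  18674 + 7302 = 25976
270 + 24 = 294;  1654 + 294 = 1948;  7302 + 1948 = 9250;  25976 + 9250 = 35226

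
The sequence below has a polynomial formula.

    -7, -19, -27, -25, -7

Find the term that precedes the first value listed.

3

First differences: -12  -8  2  18
Second differences: 4  10  16
Third differences: 6  6
The third differences are constant at 6.
Work back: 4 − 6 = -2;  -12 + 2 = -10;  -7 + 10 = 3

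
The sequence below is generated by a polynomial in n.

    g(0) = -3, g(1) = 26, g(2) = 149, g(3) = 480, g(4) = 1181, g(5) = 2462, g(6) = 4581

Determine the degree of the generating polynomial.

4

D1: 29, 123, 331, 701, 1281, 2119
D2: 94, 208, 370, 580, 838
D3: 114, 162, 210, 258
D4: 48, 48, 48
The fourth differences are constant, so the polynomial has degree 4.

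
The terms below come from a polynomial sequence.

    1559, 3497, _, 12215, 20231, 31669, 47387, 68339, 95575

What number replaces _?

Using the last 6 terms:
First differences: 8016  11438  15718  20952  27236
Second differences: 3422  4280  5234  6284
Third differences: 858  954  1050
Fourth differences: 96  96
Constant fourth difference = 96.
Extend backward: 858 − 96 = 762;  3422 − 762 = 2660;  8016 − 2660 = 5356;  12215 − 5356 = 6859

6859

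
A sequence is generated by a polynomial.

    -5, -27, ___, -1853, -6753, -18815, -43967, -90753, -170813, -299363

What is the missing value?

-323

Using the last 7 terms:
-4900  -12062  -25152  -46786  -80060  -128550
-7162  -13090  -21634  -33274  -48490
-5928  -8544  -11640  -15216
-2616  -3096  -3576
-480  -480
Constant fifth difference = -480.
Extend backward: -2616 + 480 = -2136;  -5928 + 2136 = -3792;  -7162 + 3792 = -3370;  -4900 + 3370 = -1530;  -1853 + 1530 = -323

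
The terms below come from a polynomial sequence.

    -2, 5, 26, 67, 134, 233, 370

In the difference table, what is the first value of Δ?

7

D1: 7, 21, 41, 67, 99, 137
D2: 14, 20, 26, 32, 38
D3: 6, 6, 6, 6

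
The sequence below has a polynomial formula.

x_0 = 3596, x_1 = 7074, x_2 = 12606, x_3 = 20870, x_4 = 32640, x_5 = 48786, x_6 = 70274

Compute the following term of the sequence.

First differences: 3478  5532  8264  11770  16146  21488
Second differences: 2054  2732  3506  4376  5342
Third differences: 678  774  870  966
Fourth differences: 96  96  96
Constant fourth difference = 96, so extend:
966 + 96 = 1062;  5342 + 1062 = 6404;  21488 + 6404 = 27892;  70274 + 27892 = 98166

98166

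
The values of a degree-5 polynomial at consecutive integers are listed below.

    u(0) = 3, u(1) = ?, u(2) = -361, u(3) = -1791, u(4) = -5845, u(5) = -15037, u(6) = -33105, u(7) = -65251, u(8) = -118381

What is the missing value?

Using the last 7 terms:
D1: -1430, -4054, -9192, -18068, -32146, -53130
D2: -2624, -5138, -8876, -14078, -20984
D3: -2514, -3738, -5202, -6906
D4: -1224, -1464, -1704
D5: -240, -240
Constant fifth difference = -240.
Extend backward: -1224 + 240 = -984;  -2514 + 984 = -1530;  -2624 + 1530 = -1094;  -1430 + 1094 = -336;  -361 + 336 = -25

-25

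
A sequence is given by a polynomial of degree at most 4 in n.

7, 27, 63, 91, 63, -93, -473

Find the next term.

Δ: 20, 36, 28, -28, -156, -380
Δ²: 16, -8, -56, -128, -224
Δ³: -24, -48, -72, -96
Δ⁴: -24, -24, -24
Constant fourth difference = -24, so extend:
-96 − 24 = -120;  -224 − 120 = -344;  -380 − 344 = -724;  -473 − 724 = -1197

-1197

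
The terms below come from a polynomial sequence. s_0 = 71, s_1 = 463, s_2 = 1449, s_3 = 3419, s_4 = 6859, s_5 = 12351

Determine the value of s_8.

48399

Δ: 392 , 986 , 1970 , 3440 , 5492
Δ²: 594 , 984 , 1470 , 2052
Δ³: 390 , 486 , 582
Δ⁴: 96 , 96
The fourth differences are constant (96).
582 + 96 = 678;  2052 + 678 = 2730;  5492 + 2730 = 8222;  12351 + 8222 = 20573
678 + 96 = 774;  2730 + 774 = 3504;  8222 + 3504 = 11726;  20573 + 11726 = 32299
774 + 96 = 870;  3504 + 870 = 4374;  11726 + 4374 = 16100;  32299 + 16100 = 48399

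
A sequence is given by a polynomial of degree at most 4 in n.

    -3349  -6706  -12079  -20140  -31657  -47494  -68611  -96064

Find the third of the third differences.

D1: -3357, -5373, -8061, -11517, -15837, -21117, -27453
D2: -2016, -2688, -3456, -4320, -5280, -6336
D3: -672, -768, -864, -960, -1056
D4: -96, -96, -96, -96

-864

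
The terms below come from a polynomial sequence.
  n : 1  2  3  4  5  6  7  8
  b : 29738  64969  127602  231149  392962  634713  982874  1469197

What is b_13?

7514642

D1: 35231 , 62633 , 103547 , 161813 , 241751 , 348161 , 486323
D2: 27402 , 40914 , 58266 , 79938 , 106410 , 138162
D3: 13512 , 17352 , 21672 , 26472 , 31752
D4: 3840 , 4320 , 4800 , 5280
D5: 480 , 480 , 480
The fifth differences are constant (480).
5280 + 480 = 5760;  31752 + 5760 = 37512;  138162 + 37512 = 175674;  486323 + 175674 = 661997;  1469197 + 661997 = 2131194
5760 + 480 = 6240;  37512 + 6240 = 43752;  175674 + 43752 = 219426;  661997 + 219426 = 881423;  2131194 + 881423 = 3012617
6240 + 480 = 6720;  43752 + 6720 = 50472;  219426 + 50472 = 269898;  881423 + 269898 = 1151321;  3012617 + 1151321 = 4163938
6720 + 480 = 7200;  50472 + 7200 = 57672;  269898 + 57672 = 327570;  1151321 + 327570 = 1478891;  4163938 + 1478891 = 5642829
7200 + 480 = 7680;  57672 + 7680 = 65352;  327570 + 65352 = 392922;  1478891 + 392922 = 1871813;  5642829 + 1871813 = 7514642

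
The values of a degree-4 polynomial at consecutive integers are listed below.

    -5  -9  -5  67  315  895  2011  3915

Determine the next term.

6907

First differences: -4 , 4 , 72 , 248 , 580 , 1116 , 1904
Second differences: 8 , 68 , 176 , 332 , 536 , 788
Third differences: 60 , 108 , 156 , 204 , 252
Fourth differences: 48 , 48 , 48 , 48
Constant fourth difference = 48, so extend:
252 + 48 = 300;  788 + 300 = 1088;  1904 + 1088 = 2992;  3915 + 2992 = 6907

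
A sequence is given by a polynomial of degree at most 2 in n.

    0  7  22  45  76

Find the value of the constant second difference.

Δ: 7, 15, 23, 31
Δ²: 8, 8, 8

8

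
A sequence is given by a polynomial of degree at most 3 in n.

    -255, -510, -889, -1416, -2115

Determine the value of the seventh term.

-4125

Δ: -255 , -379 , -527 , -699
Δ²: -124 , -148 , -172
Δ³: -24 , -24
Constant third difference = -24, so extend:
-172 − 24 = -196;  -699 − 196 = -895;  -2115 − 895 = -3010
-196 − 24 = -220;  -895 − 220 = -1115;  -3010 − 1115 = -4125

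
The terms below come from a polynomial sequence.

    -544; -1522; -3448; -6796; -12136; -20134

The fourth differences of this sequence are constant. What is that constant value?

-96

Δ: -978, -1926, -3348, -5340, -7998
Δ²: -948, -1422, -1992, -2658
Δ³: -474, -570, -666
Δ⁴: -96, -96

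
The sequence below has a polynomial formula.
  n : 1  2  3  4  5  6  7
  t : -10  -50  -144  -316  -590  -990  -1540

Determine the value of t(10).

Δ: -40, -94, -172, -274, -400, -550
Δ²: -54, -78, -102, -126, -150
Δ³: -24, -24, -24, -24
Constant third difference = -24, so extend:
-150 − 24 = -174;  -550 − 174 = -724;  -1540 − 724 = -2264
-174 − 24 = -198;  -724 − 198 = -922;  -2264 − 922 = -3186
-198 − 24 = -222;  -922 − 222 = -1144;  -3186 − 1144 = -4330

-4330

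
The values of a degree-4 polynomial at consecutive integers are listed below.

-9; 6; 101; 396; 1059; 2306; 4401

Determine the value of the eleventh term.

28221

Δ: 15, 95, 295, 663, 1247, 2095
Δ²: 80, 200, 368, 584, 848
Δ³: 120, 168, 216, 264
Δ⁴: 48, 48, 48
The fourth differences are constant (48).
264 + 48 = 312;  848 + 312 = 1160;  2095 + 1160 = 3255;  4401 + 3255 = 7656
312 + 48 = 360;  1160 + 360 = 1520;  3255 + 1520 = 4775;  7656 + 4775 = 12431
360 + 48 = 408;  1520 + 408 = 1928;  4775 + 1928 = 6703;  12431 + 6703 = 19134
408 + 48 = 456;  1928 + 456 = 2384;  6703 + 2384 = 9087;  19134 + 9087 = 28221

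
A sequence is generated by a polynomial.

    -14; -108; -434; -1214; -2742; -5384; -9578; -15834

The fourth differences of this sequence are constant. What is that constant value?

Δ: -94, -326, -780, -1528, -2642, -4194, -6256
Δ²: -232, -454, -748, -1114, -1552, -2062
Δ³: -222, -294, -366, -438, -510
Δ⁴: -72, -72, -72, -72

-72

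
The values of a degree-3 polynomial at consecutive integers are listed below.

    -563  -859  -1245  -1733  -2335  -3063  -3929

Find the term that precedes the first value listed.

-345

First differences: -296  -386  -488  -602  -728  -866
Second differences: -90  -102  -114  -126  -138
Third differences: -12  -12  -12  -12
The third differences are constant at -12.
Work back: -90 + 12 = -78;  -296 + 78 = -218;  -563 + 218 = -345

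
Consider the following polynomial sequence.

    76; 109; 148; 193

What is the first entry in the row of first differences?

First differences: 33, 39, 45
Second differences: 6, 6

33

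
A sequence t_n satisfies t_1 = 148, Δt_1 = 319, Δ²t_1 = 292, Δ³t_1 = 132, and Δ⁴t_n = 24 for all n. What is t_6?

Build the table forward from the leading diagonal:
D4: 24, 24, 24, 24, 24, 24
D3: 132, 156, 180, 204, 228, 252
D2: 292, 424, 580, 760, 964, 1192
D1: 319, 611, 1035, 1615, 2375, 3339
t: 148, 467, 1078, 2113, 3728, 6103

6103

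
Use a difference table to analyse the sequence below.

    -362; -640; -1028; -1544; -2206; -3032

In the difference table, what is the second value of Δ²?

D1: -278, -388, -516, -662, -826
D2: -110, -128, -146, -164
D3: -18, -18, -18

-128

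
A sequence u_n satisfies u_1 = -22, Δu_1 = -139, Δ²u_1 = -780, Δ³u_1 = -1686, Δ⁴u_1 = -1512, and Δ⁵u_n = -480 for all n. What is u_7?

-71836

Build the table forward from the leading diagonal:
D5: -480, -480, -480, -480, -480, -480, -480
D4: -1512, -1992, -2472, -2952, -3432, -3912, -4392
D3: -1686, -3198, -5190, -7662, -10614, -14046, -17958
D2: -780, -2466, -5664, -10854, -18516, -29130, -43176
D1: -139, -919, -3385, -9049, -19903, -38419, -67549
u: -22, -161, -1080, -4465, -13514, -33417, -71836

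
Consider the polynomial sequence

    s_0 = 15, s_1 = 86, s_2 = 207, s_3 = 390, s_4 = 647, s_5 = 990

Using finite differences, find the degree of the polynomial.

3

First differences: 71, 121, 183, 257, 343
Second differences: 50, 62, 74, 86
Third differences: 12, 12, 12
The third differences are constant, so the polynomial has degree 3.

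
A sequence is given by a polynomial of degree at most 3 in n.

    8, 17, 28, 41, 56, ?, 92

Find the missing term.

73

Using the first 5 terms:
9, 11, 13, 15
2, 2, 2
Constant second difference = 2.
Extend forward: 15 + 2 = 17;  56 + 17 = 73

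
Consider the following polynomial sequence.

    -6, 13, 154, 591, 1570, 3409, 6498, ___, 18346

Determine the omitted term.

Using the first 7 terms:
Δ: 19  141  437  979  1839  3089
Δ²: 122  296  542  860  1250
Δ³: 174  246  318  390
Δ⁴: 72  72  72
Constant fourth difference = 72.
Extend forward: 390 + 72 = 462;  1250 + 462 = 1712;  3089 + 1712 = 4801;  6498 + 4801 = 11299

11299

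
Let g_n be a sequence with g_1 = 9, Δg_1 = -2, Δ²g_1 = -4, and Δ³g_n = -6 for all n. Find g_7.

Build the table forward from the leading diagonal:
Δ³: -6  -6  -6  -6  -6  -6  -6
Δ²: -4  -10  -16  -22  -28  -34  -40
Δ: -2  -6  -16  -32  -54  -82  -116
g: 9  7  1  -15  -47  -101  -183

-183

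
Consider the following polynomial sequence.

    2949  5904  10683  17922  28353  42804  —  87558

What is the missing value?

Using the first 6 terms:
D1: 2955  4779  7239  10431  14451
D2: 1824  2460  3192  4020
D3: 636  732  828
D4: 96  96
Constant fourth difference = 96.
Extend forward: 828 + 96 = 924;  4020 + 924 = 4944;  14451 + 4944 = 19395;  42804 + 19395 = 62199

62199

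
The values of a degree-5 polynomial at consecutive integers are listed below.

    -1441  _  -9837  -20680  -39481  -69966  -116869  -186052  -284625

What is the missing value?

Using the last 7 terms:
D1: -10843  -18801  -30485  -46903  -69183  -98573
D2: -7958  -11684  -16418  -22280  -29390
D3: -3726  -4734  -5862  -7110
D4: -1008  -1128  -1248
D5: -120  -120
Constant fifth difference = -120.
Extend backward: -1008 + 120 = -888;  -3726 + 888 = -2838;  -7958 + 2838 = -5120;  -10843 + 5120 = -5723;  -9837 + 5723 = -4114

-4114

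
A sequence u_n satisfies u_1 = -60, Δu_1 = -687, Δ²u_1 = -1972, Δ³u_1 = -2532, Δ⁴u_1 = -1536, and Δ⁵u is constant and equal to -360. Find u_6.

Build the table forward from the leading diagonal:
D5: -360  -360  -360  -360  -360  -360
D4: -1536  -1896  -2256  -2616  -2976  -3336
D3: -2532  -4068  -5964  -8220  -10836  -13812
D2: -1972  -4504  -8572  -14536  -22756  -33592
D1: -687  -2659  -7163  -15735  -30271  -53027
u: -60  -747  -3406  -10569  -26304  -56575

-56575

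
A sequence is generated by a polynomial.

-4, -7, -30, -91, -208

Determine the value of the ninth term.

-1596

Δ: -3 , -23 , -61 , -117
Δ²: -20 , -38 , -56
Δ³: -18 , -18
The third differences are constant (-18).
-56 − 18 = -74;  -117 − 74 = -191;  -208 − 191 = -399
-74 − 18 = -92;  -191 − 92 = -283;  -399 − 283 = -682
-92 − 18 = -110;  -283 − 110 = -393;  -682 − 393 = -1075
-110 − 18 = -128;  -393 − 128 = -521;  -1075 − 521 = -1596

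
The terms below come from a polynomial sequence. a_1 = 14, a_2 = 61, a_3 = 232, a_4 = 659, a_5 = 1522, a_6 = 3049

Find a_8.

9247

Δ: 47  171  427  863  1527
Δ²: 124  256  436  664
Δ³: 132  180  228
Δ⁴: 48  48
The fourth differences are constant (48).
228 + 48 = 276;  664 + 276 = 940;  1527 + 940 = 2467;  3049 + 2467 = 5516
276 + 48 = 324;  940 + 324 = 1264;  2467 + 1264 = 3731;  5516 + 3731 = 9247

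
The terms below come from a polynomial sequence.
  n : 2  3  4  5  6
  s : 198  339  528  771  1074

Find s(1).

First differences: 141, 189, 243, 303
Second differences: 48, 54, 60
Third differences: 6, 6
The third differences are constant at 6.
Work back: 48 − 6 = 42;  141 − 42 = 99;  198 − 99 = 99

99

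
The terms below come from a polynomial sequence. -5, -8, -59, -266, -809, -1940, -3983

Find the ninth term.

-12461

First differences: -3, -51, -207, -543, -1131, -2043
Second differences: -48, -156, -336, -588, -912
Third differences: -108, -180, -252, -324
Fourth differences: -72, -72, -72
Fourth differences constant at -72.
-324 − 72 = -396;  -912 − 396 = -1308;  -2043 − 1308 = -3351;  -3983 − 3351 = -7334
-396 − 72 = -468;  -1308 − 468 = -1776;  -3351 − 1776 = -5127;  -7334 − 5127 = -12461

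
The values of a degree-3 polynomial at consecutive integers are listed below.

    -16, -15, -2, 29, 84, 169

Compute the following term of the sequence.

290

1, 13, 31, 55, 85
12, 18, 24, 30
6, 6, 6
Third differences constant at 6.
30 + 6 = 36;  85 + 36 = 121;  169 + 121 = 290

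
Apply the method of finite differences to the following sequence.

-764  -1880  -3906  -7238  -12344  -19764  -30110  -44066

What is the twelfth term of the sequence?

-1116 , -2026 , -3332 , -5106 , -7420 , -10346 , -13956
-910 , -1306 , -1774 , -2314 , -2926 , -3610
-396 , -468 , -540 , -612 , -684
-72 , -72 , -72 , -72
Constant fourth difference = -72, so extend:
-684 − 72 = -756;  -3610 − 756 = -4366;  -13956 − 4366 = -18322;  -44066 − 18322 = -62388
-756 − 72 = -828;  -4366 − 828 = -5194;  -18322 − 5194 = -23516;  -62388 − 23516 = -85904
-828 − 72 = -900;  -5194 − 900 = -6094;  -23516 − 6094 = -29610;  -85904 − 29610 = -115514
-900 − 72 = -972;  -6094 − 972 = -7066;  -29610 − 7066 = -36676;  -115514 − 36676 = -152190

-152190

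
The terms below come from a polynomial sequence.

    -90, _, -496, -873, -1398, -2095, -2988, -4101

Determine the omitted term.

Using the last 6 terms:
Δ: -377, -525, -697, -893, -1113
Δ²: -148, -172, -196, -220
Δ³: -24, -24, -24
Constant third difference = -24.
Extend backward: -148 + 24 = -124;  -377 + 124 = -253;  -496 + 253 = -243

-243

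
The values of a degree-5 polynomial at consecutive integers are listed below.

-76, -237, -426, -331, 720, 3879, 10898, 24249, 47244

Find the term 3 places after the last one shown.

222333

D1: -161 , -189 , 95 , 1051 , 3159 , 7019 , 13351 , 22995
D2: -28 , 284 , 956 , 2108 , 3860 , 6332 , 9644
D3: 312 , 672 , 1152 , 1752 , 2472 , 3312
D4: 360 , 480 , 600 , 720 , 840
D5: 120 , 120 , 120 , 120
The fifth differences are constant (120).
840 + 120 = 960;  3312 + 960 = 4272;  9644 + 4272 = 13916;  22995 + 13916 = 36911;  47244 + 36911 = 84155
960 + 120 = 1080;  4272 + 1080 = 5352;  13916 + 5352 = 19268;  36911 + 19268 = 56179;  84155 + 56179 = 140334
1080 + 120 = 1200;  5352 + 1200 = 6552;  19268 + 6552 = 25820;  56179 + 25820 = 81999;  140334 + 81999 = 222333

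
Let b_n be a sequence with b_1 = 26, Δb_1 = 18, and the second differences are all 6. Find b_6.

Build the table forward from the leading diagonal:
D2: 6  6  6  6  6  6
D1: 18  24  30  36  42  48
b: 26  44  68  98  134  176

176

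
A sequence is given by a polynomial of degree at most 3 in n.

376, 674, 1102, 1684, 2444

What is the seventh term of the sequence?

Δ: 298, 428, 582, 760
Δ²: 130, 154, 178
Δ³: 24, 24
Third differences constant at 24.
178 + 24 = 202;  760 + 202 = 962;  2444 + 962 = 3406
202 + 24 = 226;  962 + 226 = 1188;  3406 + 1188 = 4594

4594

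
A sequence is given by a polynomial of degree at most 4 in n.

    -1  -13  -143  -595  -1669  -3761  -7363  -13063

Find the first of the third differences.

First differences: -12, -130, -452, -1074, -2092, -3602, -5700
Second differences: -118, -322, -622, -1018, -1510, -2098
Third differences: -204, -300, -396, -492, -588
Fourth differences: -96, -96, -96, -96

-204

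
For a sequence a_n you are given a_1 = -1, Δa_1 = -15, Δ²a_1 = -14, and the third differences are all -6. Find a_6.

-276

Build the table forward from the leading diagonal:
D3: -6  -6  -6  -6  -6  -6
D2: -14  -20  -26  -32  -38  -44
D1: -15  -29  -49  -75  -107  -145
a: -1  -16  -45  -94  -169  -276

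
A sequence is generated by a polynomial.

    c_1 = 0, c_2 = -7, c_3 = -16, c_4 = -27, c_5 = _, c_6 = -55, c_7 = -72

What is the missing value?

Using the first 4 terms:
Δ: -7, -9, -11
Δ²: -2, -2
Constant second difference = -2.
Extend forward: -11 − 2 = -13;  -27 − 13 = -40

-40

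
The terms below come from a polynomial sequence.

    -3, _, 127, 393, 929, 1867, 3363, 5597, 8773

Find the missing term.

Using the last 7 terms:
Δ: 266, 536, 938, 1496, 2234, 3176
Δ²: 270, 402, 558, 738, 942
Δ³: 132, 156, 180, 204
Δ⁴: 24, 24, 24
Constant fourth difference = 24.
Extend backward: 132 − 24 = 108;  270 − 108 = 162;  266 − 162 = 104;  127 − 104 = 23

23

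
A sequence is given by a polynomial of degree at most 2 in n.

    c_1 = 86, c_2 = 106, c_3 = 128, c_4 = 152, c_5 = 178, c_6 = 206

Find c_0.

68

Δ: 20, 22, 24, 26, 28
Δ²: 2, 2, 2, 2
The second differences are constant at 2.
Work back: 20 − 2 = 18;  86 − 18 = 68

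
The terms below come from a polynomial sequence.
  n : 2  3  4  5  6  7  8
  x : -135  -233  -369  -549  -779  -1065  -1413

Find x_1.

-98, -136, -180, -230, -286, -348
-38, -44, -50, -56, -62
-6, -6, -6, -6
The third differences are constant at -6.
Work back: -38 + 6 = -32;  -98 + 32 = -66;  -135 + 66 = -69

-69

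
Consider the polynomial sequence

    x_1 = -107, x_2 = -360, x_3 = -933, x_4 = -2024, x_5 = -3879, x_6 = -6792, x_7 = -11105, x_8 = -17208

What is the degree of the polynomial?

First differences: -253, -573, -1091, -1855, -2913, -4313, -6103
Second differences: -320, -518, -764, -1058, -1400, -1790
Third differences: -198, -246, -294, -342, -390
Fourth differences: -48, -48, -48, -48
The fourth differences are constant, so the polynomial has degree 4.

4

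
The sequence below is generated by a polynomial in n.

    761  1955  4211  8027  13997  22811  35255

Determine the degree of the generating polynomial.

4

Δ: 1194, 2256, 3816, 5970, 8814, 12444
Δ²: 1062, 1560, 2154, 2844, 3630
Δ³: 498, 594, 690, 786
Δ⁴: 96, 96, 96
The fourth differences are constant, so the polynomial has degree 4.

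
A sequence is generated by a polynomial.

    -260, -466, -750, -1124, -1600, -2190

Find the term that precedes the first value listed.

First differences: -206, -284, -374, -476, -590
Second differences: -78, -90, -102, -114
Third differences: -12, -12, -12
The third differences are constant at -12.
Work back: -78 + 12 = -66;  -206 + 66 = -140;  -260 + 140 = -120

-120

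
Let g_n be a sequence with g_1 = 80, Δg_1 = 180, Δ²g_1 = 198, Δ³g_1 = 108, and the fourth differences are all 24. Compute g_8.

10118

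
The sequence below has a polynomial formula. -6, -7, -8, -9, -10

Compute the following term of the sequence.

First differences: -1 , -1 , -1 , -1
Constant first difference = -1, so extend:
-10 − 1 = -11

-11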